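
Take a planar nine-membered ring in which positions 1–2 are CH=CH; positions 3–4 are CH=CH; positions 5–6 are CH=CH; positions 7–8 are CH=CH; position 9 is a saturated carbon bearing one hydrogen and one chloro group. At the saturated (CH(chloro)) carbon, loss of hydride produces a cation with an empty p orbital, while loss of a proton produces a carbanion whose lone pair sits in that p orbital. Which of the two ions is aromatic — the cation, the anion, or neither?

The anion

In both ions every ring atom is sp² and contributes a p orbital, so both rings are fully conjugated.
Cation: 4 × 2 + 0 = 8 π electrons → 4(2), antiaromatic.
Anion: 4 × 2 + 2 = 10 π electrons → 4(2)+2, aromatic.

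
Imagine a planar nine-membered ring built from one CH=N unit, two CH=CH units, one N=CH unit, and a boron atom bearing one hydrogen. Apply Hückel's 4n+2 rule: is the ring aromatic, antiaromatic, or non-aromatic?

All ring atoms are sp² and supply a p orbital to the ring (the double-bond atoms are sp², each contributing one p electron; each sp² =N– keeps its lone pair in-plane and puts one electron into the π system; the boron has an empty p orbital); the conjugation is uninterrupted.
Tallying contributions gives 4 × 2 = 8 from the double-bond units + 0 from the BH atom = 8.
A 4n π count (8, n = 2) in a planar conjugated ring means antiaromatic.

Antiaromatic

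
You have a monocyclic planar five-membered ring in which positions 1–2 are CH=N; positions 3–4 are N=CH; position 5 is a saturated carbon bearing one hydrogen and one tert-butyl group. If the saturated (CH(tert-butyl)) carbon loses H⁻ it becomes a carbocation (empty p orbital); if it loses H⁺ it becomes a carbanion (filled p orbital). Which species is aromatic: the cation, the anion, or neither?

The anion

Once that carbon is sp², every ring atom has a p orbital and both ions are fully conjugated.
Cation: 2 × 2 + 0 = 4 π electrons → 4(1), antiaromatic.
Anion: 2 × 2 + 2 = 6 π electrons → 4(1)+2, aromatic.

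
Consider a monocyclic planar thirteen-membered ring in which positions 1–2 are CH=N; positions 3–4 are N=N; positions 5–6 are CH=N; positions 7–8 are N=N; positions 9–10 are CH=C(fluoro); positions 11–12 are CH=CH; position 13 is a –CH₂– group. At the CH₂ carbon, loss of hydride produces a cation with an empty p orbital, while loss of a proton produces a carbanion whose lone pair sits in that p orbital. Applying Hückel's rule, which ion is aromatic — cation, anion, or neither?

The anion

In both ions every ring atom is sp² and contributes a p orbital, so both rings are fully conjugated.
Cation: 6 × 2 + 0 = 12 π electrons → 4(3), antiaromatic.
Anion: 6 × 2 + 2 = 14 π electrons → 4(3)+2, aromatic.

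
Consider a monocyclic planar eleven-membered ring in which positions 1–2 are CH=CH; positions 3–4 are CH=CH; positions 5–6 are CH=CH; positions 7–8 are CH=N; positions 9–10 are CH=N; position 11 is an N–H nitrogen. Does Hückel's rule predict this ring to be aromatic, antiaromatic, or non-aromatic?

Check conjugation: the double-bond atoms are sp², each contributing one p electron; each sp² =N– keeps its lone pair in-plane and puts one electron into the π system; the pyrrole-type nitrogen donates its lone pair from the p orbital — every position has a p orbital, so the cyclic π system is continuous.
π-electron count: 5 × 2 = 10 from the double-bond units + 2 from the NH atom = 12.
With 12 = 4·3 π electrons, Hückel's rule classifies the planar ring as antiaromatic.

Antiaromatic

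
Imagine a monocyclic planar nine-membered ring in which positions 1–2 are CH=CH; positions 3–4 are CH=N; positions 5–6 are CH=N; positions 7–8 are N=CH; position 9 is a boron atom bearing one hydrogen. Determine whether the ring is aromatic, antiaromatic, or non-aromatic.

Check conjugation: each doubly-bonded ring atom is sp² with one p-orbital electron; each =N– nitrogen is pyridine-type (lone pair in the sp² plane, one electron in the p orbital); the boron has an empty p orbital — every position has a p orbital, so the cyclic π system is continuous.
Tallying contributions gives 4 × 2 = 8 from the double-bond units + 0 from the BH atom = 8.
8 is a 4n count (n = 2), so the planar conjugated ring is antiaromatic.

Antiaromatic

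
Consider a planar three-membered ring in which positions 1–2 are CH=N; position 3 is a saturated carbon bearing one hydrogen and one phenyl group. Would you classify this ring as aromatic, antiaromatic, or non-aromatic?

Non-aromatic

The CH(phenyl) carbon is saturated: that saturated carbon is sp³ and has no p orbital in the ring π system. Conjugation is not continuous around the ring.
Without a continuous loop of overlapping p orbitals the Hückel electron count never comes into play.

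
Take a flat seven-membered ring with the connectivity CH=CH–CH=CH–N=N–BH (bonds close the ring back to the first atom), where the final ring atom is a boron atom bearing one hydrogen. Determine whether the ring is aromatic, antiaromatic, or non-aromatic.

Aromatic

All ring atoms are sp² and supply a p orbital to the ring (every atom in a ring double bond is sp² and brings one electron to the p orbital; each =N– nitrogen is pyridine-type (lone pair in the sp² plane, one electron in the p orbital); the boron has an empty p orbital); the conjugation is uninterrupted.
Tallying contributions gives 3 × 2 = 6 from the double-bond units + 0 from the BH atom = 6.
6 = 4(1) + 2, which satisfies Hückel's 4n+2 rule.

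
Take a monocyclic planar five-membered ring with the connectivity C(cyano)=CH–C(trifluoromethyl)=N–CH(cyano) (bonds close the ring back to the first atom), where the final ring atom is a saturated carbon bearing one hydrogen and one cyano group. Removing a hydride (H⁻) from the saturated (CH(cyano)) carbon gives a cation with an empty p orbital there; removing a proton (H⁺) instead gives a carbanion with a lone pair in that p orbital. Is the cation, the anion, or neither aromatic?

The anion

Both ions have a continuous loop of p orbitals — each ring atom is sp².
Cation: 2 × 2 + 0 = 4 π electrons → 4(1), antiaromatic.
Anion: 2 × 2 + 2 = 6 π electrons → 4(1)+2, aromatic.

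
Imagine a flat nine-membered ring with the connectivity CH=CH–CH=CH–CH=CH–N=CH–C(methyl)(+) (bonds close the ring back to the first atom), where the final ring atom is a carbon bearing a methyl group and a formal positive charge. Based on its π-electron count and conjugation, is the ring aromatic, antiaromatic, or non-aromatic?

All ring atoms are sp² and supply a p orbital to the ring (every atom in a ring double bond is sp² and brings one electron to the p orbital; the doubly-bonded nitrogens are pyridine-type — their lone pairs lie in the ring plane, leaving one electron in the p orbital; the carbocation has an empty p orbital); the conjugation is uninterrupted.
Tallying contributions gives 4 × 2 = 8 from the double-bond units + 0 from the C(methyl)(+) atom = 8.
A 4n π count (8, n = 2) in a planar conjugated ring means antiaromatic.

Antiaromatic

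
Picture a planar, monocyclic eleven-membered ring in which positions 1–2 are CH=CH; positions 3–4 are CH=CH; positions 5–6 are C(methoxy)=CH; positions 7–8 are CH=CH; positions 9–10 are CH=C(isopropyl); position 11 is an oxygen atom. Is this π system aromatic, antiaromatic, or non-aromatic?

The p orbitals form a continuous loop: every atom in a ring double bond is sp² and brings one electron to the p orbital; the oxygen donates one lone pair from its p orbital. The ring is fully conjugated.
Counting π electrons: 5 × 2 = 10 from the double-bond units + 2 from the O atom = 12.
With 12 = 4·3 π electrons, Hückel's rule classifies the planar ring as antiaromatic.

Antiaromatic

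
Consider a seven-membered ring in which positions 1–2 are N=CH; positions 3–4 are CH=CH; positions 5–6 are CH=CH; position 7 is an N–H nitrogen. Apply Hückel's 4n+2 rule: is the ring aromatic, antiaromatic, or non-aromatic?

Every ring atom contributes a p orbital perpendicular to the ring (the double-bond atoms are sp², each contributing one p electron; each sp² =N– keeps its lone pair in-plane and puts one electron into the π system; the pyrrole-type nitrogen donates its lone pair from the p orbital), so the π system is cyclic and fully conjugated.
Tallying contributions gives 3 × 2 = 6 from the double-bond units + 2 from the NH atom = 8.
A 4n π count (8, n = 2) in a planar conjugated ring means antiaromatic.

Antiaromatic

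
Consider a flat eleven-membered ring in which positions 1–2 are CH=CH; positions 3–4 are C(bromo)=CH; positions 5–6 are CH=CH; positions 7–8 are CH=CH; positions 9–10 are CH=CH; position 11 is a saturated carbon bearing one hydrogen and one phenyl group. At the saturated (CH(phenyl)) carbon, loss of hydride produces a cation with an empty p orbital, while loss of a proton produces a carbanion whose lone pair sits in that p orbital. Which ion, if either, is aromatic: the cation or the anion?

The cation

Once that carbon is sp², every ring atom has a p orbital and both ions are fully conjugated.
Cation: 5 × 2 + 0 = 10 π electrons → 4(2)+2, aromatic.
Anion: 5 × 2 + 2 = 12 π electrons → 4(3), antiaromatic.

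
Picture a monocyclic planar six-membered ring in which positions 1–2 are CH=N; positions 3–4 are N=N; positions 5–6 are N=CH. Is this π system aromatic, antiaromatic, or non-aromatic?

All ring atoms are sp² and supply a p orbital to the ring (every atom in a ring double bond is sp² and brings one electron to the p orbital; the doubly-bonded nitrogens are pyridine-type — their lone pairs lie in the ring plane, leaving one electron in the p orbital); the conjugation is uninterrupted.
Counting π electrons: 3 × 2 = 6 from the 3 double-bond units.
With 6 π electrons (n = 1), the Hückel 4n+2 condition holds.

Aromatic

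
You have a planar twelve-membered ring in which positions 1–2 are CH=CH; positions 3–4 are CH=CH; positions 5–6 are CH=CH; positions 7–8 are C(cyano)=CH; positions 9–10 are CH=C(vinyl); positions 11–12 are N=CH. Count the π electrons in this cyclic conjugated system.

All ring atoms are sp² and supply a p orbital to the ring (the double-bond atoms are sp², each contributing one p electron; each =N– nitrogen is pyridine-type (lone pair in the sp² plane, one electron in the p orbital)); the conjugation is uninterrupted.
Tallying contributions gives 6 × 2 = 12 from the 6 double-bond units.

12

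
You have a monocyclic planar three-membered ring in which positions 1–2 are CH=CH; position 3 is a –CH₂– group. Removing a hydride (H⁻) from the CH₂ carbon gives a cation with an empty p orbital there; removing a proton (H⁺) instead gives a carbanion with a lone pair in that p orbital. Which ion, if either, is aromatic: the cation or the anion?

Once that carbon is sp², every ring atom has a p orbital and both ions are fully conjugated.
Cation: 1 × 2 + 0 = 2 π electrons → 4(0)+2, aromatic.
Anion: 1 × 2 + 2 = 4 π electrons → 4(1), antiaromatic.

The cation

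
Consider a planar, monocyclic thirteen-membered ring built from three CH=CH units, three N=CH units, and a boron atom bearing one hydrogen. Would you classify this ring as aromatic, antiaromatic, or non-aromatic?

All ring atoms are sp² and supply a p orbital to the ring (each doubly-bonded ring atom is sp² with one p-orbital electron; each =N– nitrogen is pyridine-type (lone pair in the sp² plane, one electron in the p orbital); the boron has an empty p orbital); the conjugation is uninterrupted.
Tallying contributions gives 6 × 2 = 12 from the double-bond units + 0 from the BH atom = 12.
A 4n π count (12, n = 3) in a planar conjugated ring means antiaromatic.

Antiaromatic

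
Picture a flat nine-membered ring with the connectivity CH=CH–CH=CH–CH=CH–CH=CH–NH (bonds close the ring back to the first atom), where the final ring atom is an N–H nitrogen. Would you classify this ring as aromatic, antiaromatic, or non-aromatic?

The p orbitals form a continuous loop: the double-bond atoms are sp², each contributing one p electron; the pyrrole-type nitrogen donates its lone pair from the p orbital. The ring is fully conjugated.
Counting π electrons: 4 × 2 = 8 from the double-bond units + 2 from the NH atom = 10.
10 = 4(2) + 2, which satisfies Hückel's 4n+2 rule.

Aromatic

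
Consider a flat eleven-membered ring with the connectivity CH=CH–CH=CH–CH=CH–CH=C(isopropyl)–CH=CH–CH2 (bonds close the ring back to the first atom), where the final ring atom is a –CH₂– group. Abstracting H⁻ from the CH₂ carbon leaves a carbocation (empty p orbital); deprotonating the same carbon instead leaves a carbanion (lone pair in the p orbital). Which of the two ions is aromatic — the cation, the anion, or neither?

The cation

In either ion the ring is fully conjugated: every atom, including the new sp² carbon, supplies a p orbital.
Cation: 5 × 2 + 0 = 10 π electrons → 4(2)+2, aromatic.
Anion: 5 × 2 + 2 = 12 π electrons → 4(3), antiaromatic.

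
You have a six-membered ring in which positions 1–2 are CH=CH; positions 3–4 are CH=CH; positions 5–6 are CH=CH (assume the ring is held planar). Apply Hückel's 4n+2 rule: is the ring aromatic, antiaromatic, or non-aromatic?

Aromatic

The p orbitals form a continuous loop: every atom in a ring double bond is sp² and brings one electron to the p orbital. The ring is fully conjugated.
π-electron count: 3 × 2 = 6 from the 3 double-bond units.
Since 6 = 4·1 + 2, the ring meets the 4n+2 criterion.
This is benzene.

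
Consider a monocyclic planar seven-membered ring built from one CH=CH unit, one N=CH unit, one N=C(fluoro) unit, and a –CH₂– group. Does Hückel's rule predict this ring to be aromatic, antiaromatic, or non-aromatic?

Non-aromatic

The CH2 position has four σ bonds — the tetrahedral CH₂ carbon is sp³ and has no p orbital in the ring π system — so the cyclic conjugation is interrupted.
Without a continuous loop of overlapping p orbitals the Hückel electron count never comes into play.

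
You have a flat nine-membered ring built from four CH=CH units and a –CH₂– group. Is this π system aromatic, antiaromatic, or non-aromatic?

Non-aromatic

At the CH2 position, the tetrahedral CH₂ carbon is sp³ and has no p orbital in the ring π system; the ring's p-orbital overlap is broken there.
Hückel's rule only applies to fully conjugated rings, so this one is simply non-aromatic.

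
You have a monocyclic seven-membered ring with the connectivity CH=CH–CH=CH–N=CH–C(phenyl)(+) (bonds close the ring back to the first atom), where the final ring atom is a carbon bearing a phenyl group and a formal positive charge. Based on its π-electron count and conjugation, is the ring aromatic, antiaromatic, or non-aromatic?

The p orbitals form a continuous loop: each doubly-bonded ring atom is sp² with one p-orbital electron; each =N– nitrogen is pyridine-type (lone pair in the sp² plane, one electron in the p orbital); the carbocation has an empty p orbital. The ring is fully conjugated.
Counting π electrons: 3 × 2 = 6 from the double-bond units + 0 from the C(phenyl)(+) atom = 6.
Since 6 = 4·1 + 2, the ring meets the 4n+2 criterion.

Aromatic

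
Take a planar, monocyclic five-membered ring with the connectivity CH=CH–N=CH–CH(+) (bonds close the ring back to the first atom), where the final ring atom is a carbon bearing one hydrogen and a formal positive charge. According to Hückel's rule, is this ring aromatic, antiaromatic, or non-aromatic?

All ring atoms are sp² and supply a p orbital to the ring (every atom in a ring double bond is sp² and brings one electron to the p orbital; the doubly-bonded nitrogens are pyridine-type — their lone pairs lie in the ring plane, leaving one electron in the p orbital; the carbocation has an empty p orbital); the conjugation is uninterrupted.
Tallying contributions gives 2 × 2 = 4 from the double-bond units + 0 from the CH(+) atom = 4.
4 = 4(1); a planar, fully conjugated 4n system is antiaromatic.

Antiaromatic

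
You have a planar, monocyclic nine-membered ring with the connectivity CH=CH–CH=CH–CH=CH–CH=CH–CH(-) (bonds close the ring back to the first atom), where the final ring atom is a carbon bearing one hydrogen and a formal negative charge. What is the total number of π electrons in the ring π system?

10

The p orbitals form a continuous loop: every atom in a ring double bond is sp² and brings one electron to the p orbital; the carbanion's lone pair occupies the p orbital. The ring is fully conjugated.
π-electron count: 4 × 2 = 8 from the double-bond units + 2 from the CH(-) atom = 10.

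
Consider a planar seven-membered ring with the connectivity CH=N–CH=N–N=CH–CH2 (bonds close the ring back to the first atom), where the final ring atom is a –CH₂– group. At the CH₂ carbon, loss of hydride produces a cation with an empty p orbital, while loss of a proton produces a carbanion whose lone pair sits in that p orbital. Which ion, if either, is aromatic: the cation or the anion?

The cation

In both ions every ring atom is sp² and contributes a p orbital, so both rings are fully conjugated.
Cation: 3 × 2 + 0 = 6 π electrons → 4(1)+2, aromatic.
Anion: 3 × 2 + 2 = 8 π electrons → 4(2), antiaromatic.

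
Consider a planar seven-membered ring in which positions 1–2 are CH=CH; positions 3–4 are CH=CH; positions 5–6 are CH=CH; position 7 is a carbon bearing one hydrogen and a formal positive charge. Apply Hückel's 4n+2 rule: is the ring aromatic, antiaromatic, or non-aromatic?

Aromatic

Check conjugation: each doubly-bonded ring atom is sp² with one p-orbital electron; the carbocation has an empty p orbital — every position has a p orbital, so the cyclic π system is continuous.
Adding the contributions, 3 × 2 = 6 from the double-bond units + 0 from the CH(+) atom = 6.
That gives a 4n+2 count (6, n = 1).
This is the tropylium cation.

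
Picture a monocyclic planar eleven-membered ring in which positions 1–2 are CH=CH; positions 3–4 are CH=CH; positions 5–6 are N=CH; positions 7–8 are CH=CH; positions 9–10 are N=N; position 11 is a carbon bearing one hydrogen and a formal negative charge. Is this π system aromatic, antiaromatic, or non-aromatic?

Antiaromatic

Check conjugation: each doubly-bonded ring atom is sp² with one p-orbital electron; each sp² =N– keeps its lone pair in-plane and puts one electron into the π system; the carbanion's lone pair occupies the p orbital — every position has a p orbital, so the cyclic π system is continuous.
Counting π electrons: 5 × 2 = 10 from the double-bond units + 2 from the CH(-) atom = 12.
A 4n π count (12, n = 3) in a planar conjugated ring means antiaromatic.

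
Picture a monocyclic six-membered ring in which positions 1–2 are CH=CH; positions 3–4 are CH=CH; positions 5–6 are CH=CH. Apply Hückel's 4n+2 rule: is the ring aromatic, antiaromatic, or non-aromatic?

Aromatic

Check conjugation: the double-bond atoms are sp², each contributing one p electron — every position has a p orbital, so the cyclic π system is continuous.
π-electron count: 3 × 2 = 6 from the 3 double-bond units.
6 = 4(1) + 2, which satisfies Hückel's 4n+2 rule.
This is benzene.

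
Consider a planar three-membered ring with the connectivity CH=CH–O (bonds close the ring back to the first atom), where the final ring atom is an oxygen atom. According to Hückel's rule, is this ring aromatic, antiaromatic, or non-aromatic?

Antiaromatic

The p orbitals form a continuous loop: every atom in a ring double bond is sp² and brings one electron to the p orbital; the oxygen donates one lone pair from its p orbital. The ring is fully conjugated.
Counting π electrons: 1 × 2 = 2 from the double-bond unit + 2 from the O atom = 4.
A 4n π count (4, n = 1) in a planar conjugated ring means antiaromatic.
(This ring is oxirene.)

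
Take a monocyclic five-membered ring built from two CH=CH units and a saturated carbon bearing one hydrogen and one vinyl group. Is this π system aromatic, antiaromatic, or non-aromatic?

Non-aromatic

The CH(vinyl) carbon is saturated: that saturated carbon is sp³ and has no p orbital in the ring π system. Conjugation is not continuous around the ring.
Without a continuous loop of overlapping p orbitals the Hückel electron count never comes into play.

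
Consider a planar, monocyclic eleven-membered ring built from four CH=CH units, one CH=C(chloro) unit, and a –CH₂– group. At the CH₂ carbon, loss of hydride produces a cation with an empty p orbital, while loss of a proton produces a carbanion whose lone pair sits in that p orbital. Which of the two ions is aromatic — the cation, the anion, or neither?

In both ions every ring atom is sp² and contributes a p orbital, so both rings are fully conjugated.
Cation: 5 × 2 + 0 = 10 π electrons → 4(2)+2, aromatic.
Anion: 5 × 2 + 2 = 12 π electrons → 4(3), antiaromatic.

The cation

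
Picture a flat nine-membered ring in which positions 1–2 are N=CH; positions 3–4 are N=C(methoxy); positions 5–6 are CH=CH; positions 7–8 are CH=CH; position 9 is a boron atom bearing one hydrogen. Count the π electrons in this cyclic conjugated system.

8

All ring atoms are sp² and supply a p orbital to the ring (the double-bond atoms are sp², each contributing one p electron; each sp² =N– keeps its lone pair in-plane and puts one electron into the π system; the boron has an empty p orbital); the conjugation is uninterrupted.
Tallying contributions gives 4 × 2 = 8 from the double-bond units + 0 from the BH atom = 8.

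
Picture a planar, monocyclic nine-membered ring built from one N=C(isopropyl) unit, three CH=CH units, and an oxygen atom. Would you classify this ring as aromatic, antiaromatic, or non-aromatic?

Aromatic

The p orbitals form a continuous loop: every atom in a ring double bond is sp² and brings one electron to the p orbital; the doubly-bonded nitrogens are pyridine-type — their lone pairs lie in the ring plane, leaving one electron in the p orbital; the oxygen donates one lone pair from its p orbital. The ring is fully conjugated.
Tallying contributions gives 4 × 2 = 8 from the double-bond units + 2 from the O atom = 10.
With 10 π electrons (n = 2), the Hückel 4n+2 condition holds.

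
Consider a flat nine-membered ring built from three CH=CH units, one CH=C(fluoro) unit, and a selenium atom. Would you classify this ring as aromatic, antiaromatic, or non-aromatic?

Aromatic

Every ring atom contributes a p orbital perpendicular to the ring (the double-bond atoms are sp², each contributing one p electron; the selenium donates one lone pair from its p orbital), so the π system is cyclic and fully conjugated.
Adding the contributions, 4 × 2 = 8 from the double-bond units + 2 from the Se atom = 10.
That gives a 4n+2 count (10, n = 2).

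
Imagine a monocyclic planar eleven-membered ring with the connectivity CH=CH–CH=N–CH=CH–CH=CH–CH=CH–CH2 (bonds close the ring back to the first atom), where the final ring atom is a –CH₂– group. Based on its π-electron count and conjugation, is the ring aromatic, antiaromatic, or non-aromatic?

At the CH2 position, the tetrahedral CH₂ carbon is sp³ and has no p orbital in the ring π system; the ring's p-orbital overlap is broken there.
A ring that is not fully conjugated cannot be aromatic or antiaromatic regardless of its π-electron count.

Non-aromatic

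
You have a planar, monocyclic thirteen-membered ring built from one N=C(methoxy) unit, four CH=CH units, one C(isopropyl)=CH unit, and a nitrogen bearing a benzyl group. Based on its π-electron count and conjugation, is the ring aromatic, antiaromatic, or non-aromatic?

Aromatic

All ring atoms are sp² and supply a p orbital to the ring (the double-bond atoms are sp², each contributing one p electron; each =N– nitrogen is pyridine-type (lone pair in the sp² plane, one electron in the p orbital); the pyrrole-type nitrogen donates its lone pair from the p orbital); the conjugation is uninterrupted.
π-electron count: 6 × 2 = 12 from the double-bond units + 2 from the N(benzyl) atom = 14.
That gives a 4n+2 count (14, n = 3).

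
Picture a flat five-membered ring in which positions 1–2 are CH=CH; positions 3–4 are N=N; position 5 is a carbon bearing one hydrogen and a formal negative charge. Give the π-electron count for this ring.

6

The p orbitals form a continuous loop: every atom in a ring double bond is sp² and brings one electron to the p orbital; each sp² =N– keeps its lone pair in-plane and puts one electron into the π system; the carbanion's lone pair occupies the p orbital. The ring is fully conjugated.
Adding the contributions, 2 × 2 = 4 from the double-bond units + 2 from the CH(-) atom = 6.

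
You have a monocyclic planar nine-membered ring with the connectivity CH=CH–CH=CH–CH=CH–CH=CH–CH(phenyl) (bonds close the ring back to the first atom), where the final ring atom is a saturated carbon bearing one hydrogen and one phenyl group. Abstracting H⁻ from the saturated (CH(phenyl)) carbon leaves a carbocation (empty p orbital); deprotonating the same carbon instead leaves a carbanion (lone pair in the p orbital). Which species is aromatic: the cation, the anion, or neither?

In either ion the ring is fully conjugated: every atom, including the new sp² carbon, supplies a p orbital.
Cation: 4 × 2 + 0 = 8 π electrons → 4(2), antiaromatic.
Anion: 4 × 2 + 2 = 10 π electrons → 4(2)+2, aromatic.

The anion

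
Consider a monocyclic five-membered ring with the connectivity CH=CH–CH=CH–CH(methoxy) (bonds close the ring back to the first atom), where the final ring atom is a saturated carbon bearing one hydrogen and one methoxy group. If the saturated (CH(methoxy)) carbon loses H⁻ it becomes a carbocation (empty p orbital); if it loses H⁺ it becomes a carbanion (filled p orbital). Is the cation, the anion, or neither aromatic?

Once that carbon is sp², every ring atom has a p orbital and both ions are fully conjugated.
Cation: 2 × 2 + 0 = 4 π electrons → 4(1), antiaromatic.
Anion: 2 × 2 + 2 = 6 π electrons → 4(1)+2, aromatic.

The anion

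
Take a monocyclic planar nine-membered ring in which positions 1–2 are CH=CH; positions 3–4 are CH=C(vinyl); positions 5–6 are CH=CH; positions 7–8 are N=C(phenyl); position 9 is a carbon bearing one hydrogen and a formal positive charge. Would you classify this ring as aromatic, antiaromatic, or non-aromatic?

Antiaromatic

Every ring atom contributes a p orbital perpendicular to the ring (every atom in a ring double bond is sp² and brings one electron to the p orbital; each =N– nitrogen is pyridine-type (lone pair in the sp² plane, one electron in the p orbital); the carbocation has an empty p orbital), so the π system is cyclic and fully conjugated.
Counting π electrons: 4 × 2 = 8 from the double-bond units + 0 from the CH(+) atom = 8.
With 8 = 4·2 π electrons, Hückel's rule classifies the planar ring as antiaromatic.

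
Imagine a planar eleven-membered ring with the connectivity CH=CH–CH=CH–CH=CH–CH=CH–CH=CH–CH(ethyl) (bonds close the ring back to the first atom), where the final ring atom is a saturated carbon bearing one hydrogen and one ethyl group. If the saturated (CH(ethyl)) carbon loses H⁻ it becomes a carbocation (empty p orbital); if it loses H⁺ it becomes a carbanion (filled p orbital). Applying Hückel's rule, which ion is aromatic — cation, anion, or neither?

The cation

In either ion the ring is fully conjugated: every atom, including the new sp² carbon, supplies a p orbital.
Cation: 5 × 2 + 0 = 10 π electrons → 4(2)+2, aromatic.
Anion: 5 × 2 + 2 = 12 π electrons → 4(3), antiaromatic.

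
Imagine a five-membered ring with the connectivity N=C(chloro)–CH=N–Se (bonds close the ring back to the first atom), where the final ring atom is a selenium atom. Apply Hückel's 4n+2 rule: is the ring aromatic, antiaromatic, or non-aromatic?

Aromatic

All ring atoms are sp² and supply a p orbital to the ring (the double-bond atoms are sp², each contributing one p electron; each =N– nitrogen is pyridine-type (lone pair in the sp² plane, one electron in the p orbital); the selenium donates one lone pair from its p orbital); the conjugation is uninterrupted.
Adding the contributions, 2 × 2 = 4 from the double-bond units + 2 from the Se atom = 6.
6 = 4(1) + 2, which satisfies Hückel's 4n+2 rule.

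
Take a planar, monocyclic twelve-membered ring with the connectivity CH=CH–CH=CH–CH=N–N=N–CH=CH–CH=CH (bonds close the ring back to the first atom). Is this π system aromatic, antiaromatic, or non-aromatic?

Antiaromatic

The p orbitals form a continuous loop: each doubly-bonded ring atom is sp² with one p-orbital electron; the doubly-bonded nitrogens are pyridine-type — their lone pairs lie in the ring plane, leaving one electron in the p orbital. The ring is fully conjugated.
Adding the contributions, 6 × 2 = 12 from the 6 double-bond units.
12 is a 4n count (n = 3), so the planar conjugated ring is antiaromatic.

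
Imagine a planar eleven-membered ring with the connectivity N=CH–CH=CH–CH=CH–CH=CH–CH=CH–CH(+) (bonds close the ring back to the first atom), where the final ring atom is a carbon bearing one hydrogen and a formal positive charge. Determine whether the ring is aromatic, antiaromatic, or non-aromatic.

Aromatic

Every ring atom contributes a p orbital perpendicular to the ring (every atom in a ring double bond is sp² and brings one electron to the p orbital; the doubly-bonded nitrogens are pyridine-type — their lone pairs lie in the ring plane, leaving one electron in the p orbital; the carbocation has an empty p orbital), so the π system is cyclic and fully conjugated.
Adding the contributions, 5 × 2 = 10 from the double-bond units + 0 from the CH(+) atom = 10.
That gives a 4n+2 count (10, n = 2).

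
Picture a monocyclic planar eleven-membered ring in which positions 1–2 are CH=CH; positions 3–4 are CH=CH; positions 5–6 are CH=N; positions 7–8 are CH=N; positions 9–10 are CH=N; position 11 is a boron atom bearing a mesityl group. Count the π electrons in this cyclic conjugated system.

Check conjugation: each doubly-bonded ring atom is sp² with one p-orbital electron; each sp² =N– keeps its lone pair in-plane and puts one electron into the π system; the boron has an empty p orbital — every position has a p orbital, so the cyclic π system is continuous.
π-electron count: 5 × 2 = 10 from the double-bond units + 0 from the B(mesityl) atom = 10.

10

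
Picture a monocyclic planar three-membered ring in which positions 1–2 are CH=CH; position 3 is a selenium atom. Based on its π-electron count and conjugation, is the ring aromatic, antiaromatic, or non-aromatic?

Antiaromatic

Check conjugation: every atom in a ring double bond is sp² and brings one electron to the p orbital; the selenium donates one lone pair from its p orbital — every position has a p orbital, so the cyclic π system is continuous.
Counting π electrons: 1 × 2 = 2 from the double-bond unit + 2 from the Se atom = 4.
A 4n π count (4, n = 1) in a planar conjugated ring means antiaromatic.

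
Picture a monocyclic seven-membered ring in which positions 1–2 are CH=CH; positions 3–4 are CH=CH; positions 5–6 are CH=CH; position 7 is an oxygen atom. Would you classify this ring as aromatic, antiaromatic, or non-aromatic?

Antiaromatic

The p orbitals form a continuous loop: the double-bond atoms are sp², each contributing one p electron; the oxygen donates one lone pair from its p orbital. The ring is fully conjugated.
π-electron count: 3 × 2 = 6 from the double-bond units + 2 from the O atom = 8.
8 = 4(2); a planar, fully conjugated 4n system is antiaromatic.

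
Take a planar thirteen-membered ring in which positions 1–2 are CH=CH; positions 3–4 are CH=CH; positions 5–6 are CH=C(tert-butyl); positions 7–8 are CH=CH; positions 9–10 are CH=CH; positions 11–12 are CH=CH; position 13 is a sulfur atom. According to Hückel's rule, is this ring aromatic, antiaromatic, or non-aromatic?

All ring atoms are sp² and supply a p orbital to the ring (every atom in a ring double bond is sp² and brings one electron to the p orbital; the sulfur donates one lone pair from its p orbital); the conjugation is uninterrupted.
Adding the contributions, 6 × 2 = 12 from the double-bond units + 2 from the S atom = 14.
14 = 4(3) + 2, which satisfies Hückel's 4n+2 rule.

Aromatic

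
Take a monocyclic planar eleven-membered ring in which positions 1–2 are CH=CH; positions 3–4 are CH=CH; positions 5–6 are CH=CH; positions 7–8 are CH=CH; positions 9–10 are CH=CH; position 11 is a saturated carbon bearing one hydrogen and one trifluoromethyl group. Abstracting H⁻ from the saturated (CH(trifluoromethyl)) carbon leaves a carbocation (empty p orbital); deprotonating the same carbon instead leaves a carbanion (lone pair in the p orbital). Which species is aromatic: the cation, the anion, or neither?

The cation

Both ions have a continuous loop of p orbitals — each ring atom is sp².
Cation: 5 × 2 + 0 = 10 π electrons → 4(2)+2, aromatic.
Anion: 5 × 2 + 2 = 12 π electrons → 4(3), antiaromatic.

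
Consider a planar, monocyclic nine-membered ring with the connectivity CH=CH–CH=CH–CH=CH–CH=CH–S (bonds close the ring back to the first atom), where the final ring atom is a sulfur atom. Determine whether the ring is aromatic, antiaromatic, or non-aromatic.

Aromatic

All ring atoms are sp² and supply a p orbital to the ring (the double-bond atoms are sp², each contributing one p electron; the sulfur donates one lone pair from its p orbital); the conjugation is uninterrupted.
Counting π electrons: 4 × 2 = 8 from the double-bond units + 2 from the S atom = 10.
Since 10 = 4·2 + 2, the ring meets the 4n+2 criterion.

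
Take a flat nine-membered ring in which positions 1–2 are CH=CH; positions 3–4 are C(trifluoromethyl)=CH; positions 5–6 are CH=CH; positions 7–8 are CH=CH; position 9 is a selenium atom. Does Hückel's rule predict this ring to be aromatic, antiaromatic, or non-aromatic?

All ring atoms are sp² and supply a p orbital to the ring (the double-bond atoms are sp², each contributing one p electron; the selenium donates one lone pair from its p orbital); the conjugation is uninterrupted.
π-electron count: 4 × 2 = 8 from the double-bond units + 2 from the Se atom = 10.
10 = 4(2) + 2, which satisfies Hückel's 4n+2 rule.

Aromatic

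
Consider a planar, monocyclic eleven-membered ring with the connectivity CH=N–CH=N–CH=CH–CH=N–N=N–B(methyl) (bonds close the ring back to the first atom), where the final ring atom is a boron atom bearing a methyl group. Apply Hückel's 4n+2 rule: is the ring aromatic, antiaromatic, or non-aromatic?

Aromatic

Check conjugation: each doubly-bonded ring atom is sp² with one p-orbital electron; each =N– nitrogen is pyridine-type (lone pair in the sp² plane, one electron in the p orbital); the boron has an empty p orbital — every position has a p orbital, so the cyclic π system is continuous.
Counting π electrons: 5 × 2 = 10 from the double-bond units + 0 from the B(methyl) atom = 10.
That gives a 4n+2 count (10, n = 2).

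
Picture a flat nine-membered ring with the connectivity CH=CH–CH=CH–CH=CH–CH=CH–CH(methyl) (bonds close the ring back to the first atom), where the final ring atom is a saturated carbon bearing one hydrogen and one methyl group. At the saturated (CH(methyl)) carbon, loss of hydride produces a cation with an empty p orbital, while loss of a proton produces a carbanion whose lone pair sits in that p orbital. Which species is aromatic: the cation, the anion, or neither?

Once that carbon is sp², every ring atom has a p orbital and both ions are fully conjugated.
Cation: 4 × 2 + 0 = 8 π electrons → 4(2), antiaromatic.
Anion: 4 × 2 + 2 = 10 π electrons → 4(2)+2, aromatic.

The anion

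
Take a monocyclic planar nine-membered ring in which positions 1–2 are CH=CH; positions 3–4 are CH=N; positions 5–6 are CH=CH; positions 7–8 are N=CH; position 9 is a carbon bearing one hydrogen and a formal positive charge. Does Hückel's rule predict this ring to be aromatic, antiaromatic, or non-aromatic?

Every ring atom contributes a p orbital perpendicular to the ring (the double-bond atoms are sp², each contributing one p electron; each sp² =N– keeps its lone pair in-plane and puts one electron into the π system; the carbocation has an empty p orbital), so the π system is cyclic and fully conjugated.
Counting π electrons: 4 × 2 = 8 from the double-bond units + 0 from the CH(+) atom = 8.
A 4n π count (8, n = 2) in a planar conjugated ring means antiaromatic.

Antiaromatic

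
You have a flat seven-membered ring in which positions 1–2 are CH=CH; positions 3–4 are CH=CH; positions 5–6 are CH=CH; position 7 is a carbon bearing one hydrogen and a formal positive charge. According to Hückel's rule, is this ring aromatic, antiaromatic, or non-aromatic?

Aromatic

Every ring atom contributes a p orbital perpendicular to the ring (each doubly-bonded ring atom is sp² with one p-orbital electron; the carbocation has an empty p orbital), so the π system is cyclic and fully conjugated.
Tallying contributions gives 3 × 2 = 6 from the double-bond units + 0 from the CH(+) atom = 6.
That gives a 4n+2 count (6, n = 1).
This is the tropylium cation.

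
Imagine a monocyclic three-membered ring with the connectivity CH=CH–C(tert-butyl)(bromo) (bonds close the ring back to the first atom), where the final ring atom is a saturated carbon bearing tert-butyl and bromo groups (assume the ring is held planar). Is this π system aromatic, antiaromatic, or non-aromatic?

Non-aromatic

The C(tert-butyl)(bromo) position has four σ bonds — that saturated carbon is sp³ and has no p orbital in the ring π system — so the cyclic conjugation is interrupted.
A ring that is not fully conjugated cannot be aromatic or antiaromatic regardless of its π-electron count.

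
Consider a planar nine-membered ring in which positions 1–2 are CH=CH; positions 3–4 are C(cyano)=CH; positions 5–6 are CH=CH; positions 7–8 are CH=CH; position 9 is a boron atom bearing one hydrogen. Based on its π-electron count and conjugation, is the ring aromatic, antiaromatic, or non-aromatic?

The p orbitals form a continuous loop: the double-bond atoms are sp², each contributing one p electron; the boron has an empty p orbital. The ring is fully conjugated.
Counting π electrons: 4 × 2 = 8 from the double-bond units + 0 from the BH atom = 8.
8 is a 4n count (n = 2), so the planar conjugated ring is antiaromatic.

Antiaromatic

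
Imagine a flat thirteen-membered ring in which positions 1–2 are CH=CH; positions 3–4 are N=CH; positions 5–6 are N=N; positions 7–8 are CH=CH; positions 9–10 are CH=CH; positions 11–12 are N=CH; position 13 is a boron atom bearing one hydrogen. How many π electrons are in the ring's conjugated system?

Check conjugation: every atom in a ring double bond is sp² and brings one electron to the p orbital; each =N– nitrogen is pyridine-type (lone pair in the sp² plane, one electron in the p orbital); the boron has an empty p orbital — every position has a p orbital, so the cyclic π system is continuous.
π-electron count: 6 × 2 = 12 from the double-bond units + 0 from the BH atom = 12.

12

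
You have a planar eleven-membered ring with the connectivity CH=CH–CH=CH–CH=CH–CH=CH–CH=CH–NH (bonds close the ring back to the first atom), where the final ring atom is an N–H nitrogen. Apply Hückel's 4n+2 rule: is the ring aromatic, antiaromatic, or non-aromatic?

Antiaromatic

The p orbitals form a continuous loop: every atom in a ring double bond is sp² and brings one electron to the p orbital; the pyrrole-type nitrogen donates its lone pair from the p orbital. The ring is fully conjugated.
π-electron count: 5 × 2 = 10 from the double-bond units + 2 from the NH atom = 12.
12 is a 4n count (n = 3), so the planar conjugated ring is antiaromatic.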